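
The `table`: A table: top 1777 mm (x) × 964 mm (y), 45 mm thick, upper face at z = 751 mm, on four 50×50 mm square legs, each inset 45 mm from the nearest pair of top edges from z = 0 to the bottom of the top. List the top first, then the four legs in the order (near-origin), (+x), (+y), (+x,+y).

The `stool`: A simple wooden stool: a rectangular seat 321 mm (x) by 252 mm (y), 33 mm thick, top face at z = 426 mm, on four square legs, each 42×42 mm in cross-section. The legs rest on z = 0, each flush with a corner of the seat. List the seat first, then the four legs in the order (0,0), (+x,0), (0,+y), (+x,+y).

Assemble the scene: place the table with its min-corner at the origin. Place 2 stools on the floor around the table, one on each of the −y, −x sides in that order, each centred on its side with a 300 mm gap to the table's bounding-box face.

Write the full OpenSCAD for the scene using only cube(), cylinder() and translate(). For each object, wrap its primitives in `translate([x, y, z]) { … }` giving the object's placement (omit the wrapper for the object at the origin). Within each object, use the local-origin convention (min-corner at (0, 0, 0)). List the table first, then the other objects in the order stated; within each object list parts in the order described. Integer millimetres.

translate([0, 0, 706]) cube([1777, 964, 45]);
translate([45, 45, 0]) cube([50, 50, 706]);
translate([1682, 45, 0]) cube([50, 50, 706]);
translate([45, 869, 0]) cube([50, 50, 706]);
translate([1682, 869, 0]) cube([50, 50, 706]);
translate([728, -552, 0]) {
  translate([0, 0, 393]) cube([321, 252, 33]);
  cube([42, 42, 393]);
  translate([279, 0, 0]) cube([42, 42, 393]);
  translate([0, 210, 0]) cube([42, 42, 393]);
  translate([279, 210, 0]) cube([42, 42, 393]);
}
translate([-621, 356, 0]) {
  translate([0, 0, 393]) cube([321, 252, 33]);
  cube([42, 42, 393]);
  translate([279, 0, 0]) cube([42, 42, 393]);
  translate([0, 210, 0]) cube([42, 42, 393]);
  translate([279, 210, 0]) cube([42, 42, 393]);
}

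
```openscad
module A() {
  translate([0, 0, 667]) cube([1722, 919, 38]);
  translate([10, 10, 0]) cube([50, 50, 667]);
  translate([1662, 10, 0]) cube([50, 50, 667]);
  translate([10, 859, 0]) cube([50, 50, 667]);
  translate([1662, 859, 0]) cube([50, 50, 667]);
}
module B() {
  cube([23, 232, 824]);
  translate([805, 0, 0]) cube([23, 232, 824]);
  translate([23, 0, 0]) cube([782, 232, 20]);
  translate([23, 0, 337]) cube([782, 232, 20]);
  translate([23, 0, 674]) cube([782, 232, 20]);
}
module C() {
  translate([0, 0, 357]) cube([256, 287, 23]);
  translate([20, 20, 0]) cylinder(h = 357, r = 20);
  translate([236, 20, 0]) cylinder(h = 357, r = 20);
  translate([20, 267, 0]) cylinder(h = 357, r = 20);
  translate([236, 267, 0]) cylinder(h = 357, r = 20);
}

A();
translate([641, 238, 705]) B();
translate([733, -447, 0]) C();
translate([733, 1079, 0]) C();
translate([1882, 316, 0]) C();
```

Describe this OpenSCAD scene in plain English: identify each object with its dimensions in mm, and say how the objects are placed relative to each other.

A is a table: top 1722 mm (x) × 919 mm (y), 38 mm thick, upper face at z = 705 mm, on four 50×50 mm square legs, each inset 10 mm from the nearest pair of top edges, running from z = 0 to the bottom of the top.

B is a bookshelf 828 mm wide overall, 232 mm deep and 824 mm tall. The two sides are 23 mm thick vertical panels. 3 horizontal shelves of 20 mm thickness span between the inner faces of the sides; the lowest shelf sits on the floor and shelves are stacked with a clear vertical gap of 317 mm between each pair.

C is a four-legged stool. The seat is a 256×287×23 mm slab whose top surface is at z = 380 mm; four round legs, each 40 mm in diameter, run from the floor (z = 0) to the underside of the seat, each leg's axis is inset half a diameter from the nearest pair of seat edges (so the leg's bounding box is flush with the corner).

The bookshelf is on top of the table. Three stools sit around the table at the −y, +y, +x sides.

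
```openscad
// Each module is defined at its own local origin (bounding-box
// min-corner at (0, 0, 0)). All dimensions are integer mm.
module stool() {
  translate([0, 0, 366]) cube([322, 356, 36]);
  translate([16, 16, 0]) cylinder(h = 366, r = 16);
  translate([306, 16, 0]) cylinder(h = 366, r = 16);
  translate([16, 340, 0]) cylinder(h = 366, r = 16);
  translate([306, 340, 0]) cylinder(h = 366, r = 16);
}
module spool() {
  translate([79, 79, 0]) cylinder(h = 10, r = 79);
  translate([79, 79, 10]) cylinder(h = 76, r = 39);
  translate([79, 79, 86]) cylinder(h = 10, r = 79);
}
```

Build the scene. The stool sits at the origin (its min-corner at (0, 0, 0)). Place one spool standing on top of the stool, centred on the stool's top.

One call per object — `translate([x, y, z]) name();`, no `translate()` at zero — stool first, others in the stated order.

stool();
translate([82, 99, 402]) spool();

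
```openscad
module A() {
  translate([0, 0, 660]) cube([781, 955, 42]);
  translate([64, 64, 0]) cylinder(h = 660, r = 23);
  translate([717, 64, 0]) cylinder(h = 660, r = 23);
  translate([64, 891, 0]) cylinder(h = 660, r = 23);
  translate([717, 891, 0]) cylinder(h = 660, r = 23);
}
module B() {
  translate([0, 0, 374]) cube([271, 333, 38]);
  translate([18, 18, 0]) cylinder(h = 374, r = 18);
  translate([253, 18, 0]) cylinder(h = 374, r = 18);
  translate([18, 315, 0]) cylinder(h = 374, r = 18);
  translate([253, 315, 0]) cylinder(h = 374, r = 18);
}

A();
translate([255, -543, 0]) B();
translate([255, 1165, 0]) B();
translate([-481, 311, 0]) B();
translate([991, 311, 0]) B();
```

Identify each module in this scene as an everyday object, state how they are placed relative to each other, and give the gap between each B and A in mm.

A is a table. B is a stool. Four stools sit around the table at the −y, +y, −x, +x sides. The gap between each stool and the table is 210 mm.

Each stool's nearest face is 210 mm from the table's bounding box.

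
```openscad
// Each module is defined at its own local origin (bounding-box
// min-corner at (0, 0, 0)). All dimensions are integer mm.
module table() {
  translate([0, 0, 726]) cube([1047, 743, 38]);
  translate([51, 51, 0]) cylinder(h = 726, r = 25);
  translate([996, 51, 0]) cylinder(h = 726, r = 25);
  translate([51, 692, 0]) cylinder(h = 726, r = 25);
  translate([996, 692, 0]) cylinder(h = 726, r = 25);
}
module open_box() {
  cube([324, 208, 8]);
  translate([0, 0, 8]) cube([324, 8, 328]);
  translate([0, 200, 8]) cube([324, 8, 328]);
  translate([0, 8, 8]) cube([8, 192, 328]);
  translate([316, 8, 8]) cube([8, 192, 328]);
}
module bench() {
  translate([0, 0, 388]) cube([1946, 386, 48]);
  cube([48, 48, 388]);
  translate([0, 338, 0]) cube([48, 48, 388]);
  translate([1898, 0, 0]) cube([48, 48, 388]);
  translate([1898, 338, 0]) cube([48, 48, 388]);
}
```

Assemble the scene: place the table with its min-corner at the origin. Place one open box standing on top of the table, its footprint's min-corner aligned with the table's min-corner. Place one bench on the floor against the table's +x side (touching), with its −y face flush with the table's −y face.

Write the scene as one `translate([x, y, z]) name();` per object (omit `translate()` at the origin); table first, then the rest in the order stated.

table();
translate([0, 0, 764]) open_box();
translate([1047, 0, 0]) bench();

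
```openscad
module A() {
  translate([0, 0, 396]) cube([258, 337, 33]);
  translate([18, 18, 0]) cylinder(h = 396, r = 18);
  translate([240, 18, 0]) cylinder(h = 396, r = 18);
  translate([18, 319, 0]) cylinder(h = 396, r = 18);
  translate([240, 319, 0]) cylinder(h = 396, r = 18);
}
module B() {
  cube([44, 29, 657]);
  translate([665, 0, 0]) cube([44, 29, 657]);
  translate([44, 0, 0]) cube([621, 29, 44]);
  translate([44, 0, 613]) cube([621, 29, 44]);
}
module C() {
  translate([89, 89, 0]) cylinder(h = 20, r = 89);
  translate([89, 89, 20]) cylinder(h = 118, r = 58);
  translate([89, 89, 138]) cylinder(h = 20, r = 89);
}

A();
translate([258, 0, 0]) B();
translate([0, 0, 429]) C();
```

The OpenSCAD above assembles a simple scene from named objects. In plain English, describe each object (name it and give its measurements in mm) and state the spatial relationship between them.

A is a four-legged stool. The seat is a 258×337×33 mm slab whose top surface is at z = 429 mm; four round legs, each 36 mm in diameter, run from the floor (z = 0) to the underside of the seat, each leg's axis is inset half a diameter from the nearest pair of seat edges (so the leg's bounding box is flush with the corner).

B is a rectangular picture frame lying in the x–z plane (depth along y). The opening is 621 mm wide (x) by 569 mm tall (z), surrounded by a border 44 mm wide on all four sides. The frame is 29 mm deep and is made of two full-height vertical stiles with two horizontal rails fitted between them.

C is a spool: two coaxial disc flanges of radius 89 mm and thickness 20 mm, joined by a core cylinder of radius 58 mm and height 118 mm. The lower flange rests on z = 0 and the three cylinders share a vertical axis.

The picture frame is against the stool's +x side, with their −y faces flush. The spool is on top of the stool.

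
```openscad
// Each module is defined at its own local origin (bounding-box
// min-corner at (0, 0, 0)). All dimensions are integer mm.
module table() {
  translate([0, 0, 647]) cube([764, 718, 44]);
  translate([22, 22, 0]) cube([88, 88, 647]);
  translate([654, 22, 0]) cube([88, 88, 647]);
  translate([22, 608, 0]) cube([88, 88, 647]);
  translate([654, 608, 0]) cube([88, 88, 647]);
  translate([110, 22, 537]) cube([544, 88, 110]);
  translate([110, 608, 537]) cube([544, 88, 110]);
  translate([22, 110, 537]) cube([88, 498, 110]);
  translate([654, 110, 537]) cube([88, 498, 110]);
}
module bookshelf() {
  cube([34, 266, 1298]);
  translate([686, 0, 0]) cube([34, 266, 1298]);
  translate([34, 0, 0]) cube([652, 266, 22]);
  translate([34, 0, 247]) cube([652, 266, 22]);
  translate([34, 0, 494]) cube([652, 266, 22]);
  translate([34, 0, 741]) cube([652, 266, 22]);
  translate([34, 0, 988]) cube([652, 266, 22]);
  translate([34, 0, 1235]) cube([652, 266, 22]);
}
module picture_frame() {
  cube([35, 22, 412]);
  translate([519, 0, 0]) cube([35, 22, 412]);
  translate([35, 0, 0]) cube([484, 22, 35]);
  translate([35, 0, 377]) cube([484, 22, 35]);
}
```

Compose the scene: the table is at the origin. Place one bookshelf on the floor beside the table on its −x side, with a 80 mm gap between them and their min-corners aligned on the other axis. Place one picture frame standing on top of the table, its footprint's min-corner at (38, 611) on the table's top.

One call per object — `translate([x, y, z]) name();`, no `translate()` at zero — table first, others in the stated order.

table();
translate([-800, 0, 0]) bookshelf();
translate([38, 611, 691]) picture_frame();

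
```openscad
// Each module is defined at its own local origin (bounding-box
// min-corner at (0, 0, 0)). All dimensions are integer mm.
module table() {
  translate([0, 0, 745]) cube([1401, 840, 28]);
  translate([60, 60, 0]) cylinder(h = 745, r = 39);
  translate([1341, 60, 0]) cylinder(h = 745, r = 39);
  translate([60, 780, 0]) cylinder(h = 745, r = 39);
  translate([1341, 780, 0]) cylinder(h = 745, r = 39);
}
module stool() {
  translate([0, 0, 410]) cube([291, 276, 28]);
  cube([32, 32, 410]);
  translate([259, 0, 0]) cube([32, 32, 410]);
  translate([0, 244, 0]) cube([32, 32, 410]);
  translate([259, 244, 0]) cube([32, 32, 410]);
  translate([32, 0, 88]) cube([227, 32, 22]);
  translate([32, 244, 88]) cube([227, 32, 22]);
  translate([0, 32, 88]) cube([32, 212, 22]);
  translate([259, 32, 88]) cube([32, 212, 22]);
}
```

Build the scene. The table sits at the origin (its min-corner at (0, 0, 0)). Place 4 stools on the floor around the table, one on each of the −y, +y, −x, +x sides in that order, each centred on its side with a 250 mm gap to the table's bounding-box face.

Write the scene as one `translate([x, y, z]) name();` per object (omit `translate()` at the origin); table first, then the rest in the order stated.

table();
translate([555, -526, 0]) stool();
translate([555, 1090, 0]) stool();
translate([-541, 282, 0]) stool();
translate([1651, 282, 0]) stool();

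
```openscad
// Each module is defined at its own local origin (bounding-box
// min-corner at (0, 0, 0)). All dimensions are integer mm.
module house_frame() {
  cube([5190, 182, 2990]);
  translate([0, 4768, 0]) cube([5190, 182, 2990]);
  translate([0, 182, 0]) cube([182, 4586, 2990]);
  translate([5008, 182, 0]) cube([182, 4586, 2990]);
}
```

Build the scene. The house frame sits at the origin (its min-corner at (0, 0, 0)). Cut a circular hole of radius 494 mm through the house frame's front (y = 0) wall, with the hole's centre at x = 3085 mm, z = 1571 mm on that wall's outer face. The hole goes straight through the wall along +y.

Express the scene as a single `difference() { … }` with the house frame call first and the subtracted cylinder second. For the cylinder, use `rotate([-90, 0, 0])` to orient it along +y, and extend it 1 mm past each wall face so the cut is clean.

difference() {
  house_frame();
  translate([3085, -1, 1571]) rotate([-90, 0, 0]) cylinder(h = 184, r = 494);
}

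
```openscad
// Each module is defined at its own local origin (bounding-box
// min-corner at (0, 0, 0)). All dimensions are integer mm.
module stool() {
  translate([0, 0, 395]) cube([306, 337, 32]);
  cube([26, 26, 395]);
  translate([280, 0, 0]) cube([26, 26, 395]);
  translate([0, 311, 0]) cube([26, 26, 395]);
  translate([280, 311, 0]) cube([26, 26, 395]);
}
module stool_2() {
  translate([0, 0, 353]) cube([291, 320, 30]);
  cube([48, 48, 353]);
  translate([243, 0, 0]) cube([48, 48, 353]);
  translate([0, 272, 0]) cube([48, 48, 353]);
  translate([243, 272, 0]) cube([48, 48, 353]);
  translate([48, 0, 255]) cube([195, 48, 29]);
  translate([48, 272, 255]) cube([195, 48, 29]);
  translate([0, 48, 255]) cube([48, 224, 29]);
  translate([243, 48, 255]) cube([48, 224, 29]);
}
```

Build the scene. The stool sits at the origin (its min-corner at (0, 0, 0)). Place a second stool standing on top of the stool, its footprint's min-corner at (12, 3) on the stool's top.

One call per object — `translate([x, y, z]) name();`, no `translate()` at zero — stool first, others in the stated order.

stool();
translate([12, 3, 427]) stool_2();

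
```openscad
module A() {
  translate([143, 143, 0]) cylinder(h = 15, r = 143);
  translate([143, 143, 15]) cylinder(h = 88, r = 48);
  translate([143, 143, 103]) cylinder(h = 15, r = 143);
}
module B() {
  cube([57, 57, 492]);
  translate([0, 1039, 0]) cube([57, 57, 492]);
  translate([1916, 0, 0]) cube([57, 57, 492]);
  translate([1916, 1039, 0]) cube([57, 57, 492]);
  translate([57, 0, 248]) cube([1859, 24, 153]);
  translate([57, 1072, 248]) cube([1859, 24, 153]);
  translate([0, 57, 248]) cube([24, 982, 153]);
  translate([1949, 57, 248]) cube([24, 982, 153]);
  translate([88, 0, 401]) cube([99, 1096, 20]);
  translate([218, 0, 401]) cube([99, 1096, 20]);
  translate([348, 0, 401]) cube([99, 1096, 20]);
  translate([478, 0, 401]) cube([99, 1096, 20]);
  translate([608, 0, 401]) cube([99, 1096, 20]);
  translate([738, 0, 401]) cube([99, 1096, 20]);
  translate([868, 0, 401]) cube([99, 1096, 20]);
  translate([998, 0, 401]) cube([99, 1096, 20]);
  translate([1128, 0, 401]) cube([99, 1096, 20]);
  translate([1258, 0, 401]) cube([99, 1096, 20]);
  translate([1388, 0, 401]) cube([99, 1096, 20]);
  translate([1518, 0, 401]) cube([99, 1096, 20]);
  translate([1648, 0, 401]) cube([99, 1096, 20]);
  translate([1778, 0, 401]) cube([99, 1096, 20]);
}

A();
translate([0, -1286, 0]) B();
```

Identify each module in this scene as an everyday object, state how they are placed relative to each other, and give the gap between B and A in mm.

The bed frame's nearest face is 190 mm from the spool's −y face.

A is a spool. B is a bed frame. The bed frame is on the floor beside the spool on its −y side. The gap between the bed frame and the spool is 190 mm.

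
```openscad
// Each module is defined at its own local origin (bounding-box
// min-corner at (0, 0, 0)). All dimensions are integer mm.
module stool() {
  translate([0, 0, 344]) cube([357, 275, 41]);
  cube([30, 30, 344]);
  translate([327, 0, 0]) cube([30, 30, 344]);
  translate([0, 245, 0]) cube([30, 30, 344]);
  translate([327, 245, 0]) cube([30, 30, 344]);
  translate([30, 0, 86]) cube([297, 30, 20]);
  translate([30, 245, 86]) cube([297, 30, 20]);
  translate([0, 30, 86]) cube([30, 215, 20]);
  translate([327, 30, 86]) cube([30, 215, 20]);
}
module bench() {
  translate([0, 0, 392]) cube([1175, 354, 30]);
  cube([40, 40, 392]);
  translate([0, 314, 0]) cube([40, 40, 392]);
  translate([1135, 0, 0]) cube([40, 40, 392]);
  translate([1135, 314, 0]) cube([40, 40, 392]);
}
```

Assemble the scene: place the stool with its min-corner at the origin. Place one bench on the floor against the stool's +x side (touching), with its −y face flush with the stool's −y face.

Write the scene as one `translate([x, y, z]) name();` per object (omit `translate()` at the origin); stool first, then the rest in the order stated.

stool();
translate([357, 0, 0]) bench();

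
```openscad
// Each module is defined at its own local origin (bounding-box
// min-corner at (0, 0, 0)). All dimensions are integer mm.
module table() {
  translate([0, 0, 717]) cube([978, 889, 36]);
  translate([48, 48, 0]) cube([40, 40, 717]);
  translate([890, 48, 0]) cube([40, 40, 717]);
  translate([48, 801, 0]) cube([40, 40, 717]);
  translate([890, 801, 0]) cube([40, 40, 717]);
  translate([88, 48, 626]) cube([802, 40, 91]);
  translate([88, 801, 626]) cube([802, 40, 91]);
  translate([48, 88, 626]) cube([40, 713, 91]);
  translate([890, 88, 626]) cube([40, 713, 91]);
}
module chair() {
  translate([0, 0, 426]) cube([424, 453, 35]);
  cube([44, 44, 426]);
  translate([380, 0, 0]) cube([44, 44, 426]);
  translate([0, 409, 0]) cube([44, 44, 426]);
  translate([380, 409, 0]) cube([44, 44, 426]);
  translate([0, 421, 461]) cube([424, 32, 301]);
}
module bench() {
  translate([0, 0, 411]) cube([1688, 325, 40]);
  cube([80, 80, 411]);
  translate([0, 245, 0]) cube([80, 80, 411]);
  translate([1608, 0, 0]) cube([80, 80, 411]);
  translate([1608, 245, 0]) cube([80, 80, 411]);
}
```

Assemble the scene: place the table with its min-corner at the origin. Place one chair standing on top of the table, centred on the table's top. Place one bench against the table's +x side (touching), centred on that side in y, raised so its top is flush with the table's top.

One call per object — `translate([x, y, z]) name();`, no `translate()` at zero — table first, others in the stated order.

table();
translate([277, 218, 753]) chair();
translate([978, 282, 302]) bench();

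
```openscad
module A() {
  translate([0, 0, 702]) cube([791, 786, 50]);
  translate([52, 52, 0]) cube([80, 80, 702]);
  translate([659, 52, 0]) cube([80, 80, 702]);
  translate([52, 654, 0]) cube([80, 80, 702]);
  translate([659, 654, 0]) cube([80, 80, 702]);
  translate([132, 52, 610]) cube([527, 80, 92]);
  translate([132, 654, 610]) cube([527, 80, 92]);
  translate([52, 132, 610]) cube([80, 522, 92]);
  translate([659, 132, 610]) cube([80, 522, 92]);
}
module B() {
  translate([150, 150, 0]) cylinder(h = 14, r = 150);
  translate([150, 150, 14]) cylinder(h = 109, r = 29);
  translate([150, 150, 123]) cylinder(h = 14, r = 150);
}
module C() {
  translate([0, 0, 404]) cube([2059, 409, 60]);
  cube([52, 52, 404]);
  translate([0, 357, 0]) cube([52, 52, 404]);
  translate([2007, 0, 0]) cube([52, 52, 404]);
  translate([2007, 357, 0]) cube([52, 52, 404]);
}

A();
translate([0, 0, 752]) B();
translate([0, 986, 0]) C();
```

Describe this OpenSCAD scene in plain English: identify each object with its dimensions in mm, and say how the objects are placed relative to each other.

A is a rectangular dining table. The top is 791×786×50 mm with its upper surface at z = 752 mm. It stands on four 80×80 mm square legs, each inset 52 mm from the nearest pair of top edges, running from the floor to the underside of the top. Four apron rails, 80 mm thick and 92 mm tall, run between adjacent legs with their top edges flush with the underside of the top and their outer faces flush with the legs' outer faces.

B is a spool: two coaxial disc flanges of radius 150 mm and thickness 14 mm, joined by a core cylinder of radius 29 mm and height 109 mm. The lower flange rests on z = 0 and the three cylinders share a vertical axis.

C is a long wooden bench with a 2059 mm (x) × 409 mm (y) seat, 60 mm thick, its top surface 464 mm above the floor. Four 52 mm square legs at the seat corners, flush with the edges, run from z = 0 to the seat underside.

The spool is on top of the table. The bench is on the floor beside the table on its +y side.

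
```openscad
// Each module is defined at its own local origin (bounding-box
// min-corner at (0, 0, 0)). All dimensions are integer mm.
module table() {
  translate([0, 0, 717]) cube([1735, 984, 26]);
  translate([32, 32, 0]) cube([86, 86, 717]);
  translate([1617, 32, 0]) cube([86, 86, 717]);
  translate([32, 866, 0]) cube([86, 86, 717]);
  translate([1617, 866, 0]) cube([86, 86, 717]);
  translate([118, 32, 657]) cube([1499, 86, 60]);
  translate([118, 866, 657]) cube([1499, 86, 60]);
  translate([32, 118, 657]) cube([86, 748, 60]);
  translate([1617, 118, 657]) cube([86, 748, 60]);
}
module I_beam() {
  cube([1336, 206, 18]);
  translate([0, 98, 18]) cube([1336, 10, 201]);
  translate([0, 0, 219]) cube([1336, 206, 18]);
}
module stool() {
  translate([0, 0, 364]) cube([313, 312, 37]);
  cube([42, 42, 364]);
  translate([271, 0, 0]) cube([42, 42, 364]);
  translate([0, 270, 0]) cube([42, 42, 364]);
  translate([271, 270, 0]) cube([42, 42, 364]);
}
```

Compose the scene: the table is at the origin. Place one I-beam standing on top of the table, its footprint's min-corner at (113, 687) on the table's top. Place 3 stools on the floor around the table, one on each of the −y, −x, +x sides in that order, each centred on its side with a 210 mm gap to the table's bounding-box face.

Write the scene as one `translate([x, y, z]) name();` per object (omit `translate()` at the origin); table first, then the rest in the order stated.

table();
translate([113, 687, 743]) I_beam();
translate([711, -522, 0]) stool();
translate([-523, 336, 0]) stool();
translate([1945, 336, 0]) stool();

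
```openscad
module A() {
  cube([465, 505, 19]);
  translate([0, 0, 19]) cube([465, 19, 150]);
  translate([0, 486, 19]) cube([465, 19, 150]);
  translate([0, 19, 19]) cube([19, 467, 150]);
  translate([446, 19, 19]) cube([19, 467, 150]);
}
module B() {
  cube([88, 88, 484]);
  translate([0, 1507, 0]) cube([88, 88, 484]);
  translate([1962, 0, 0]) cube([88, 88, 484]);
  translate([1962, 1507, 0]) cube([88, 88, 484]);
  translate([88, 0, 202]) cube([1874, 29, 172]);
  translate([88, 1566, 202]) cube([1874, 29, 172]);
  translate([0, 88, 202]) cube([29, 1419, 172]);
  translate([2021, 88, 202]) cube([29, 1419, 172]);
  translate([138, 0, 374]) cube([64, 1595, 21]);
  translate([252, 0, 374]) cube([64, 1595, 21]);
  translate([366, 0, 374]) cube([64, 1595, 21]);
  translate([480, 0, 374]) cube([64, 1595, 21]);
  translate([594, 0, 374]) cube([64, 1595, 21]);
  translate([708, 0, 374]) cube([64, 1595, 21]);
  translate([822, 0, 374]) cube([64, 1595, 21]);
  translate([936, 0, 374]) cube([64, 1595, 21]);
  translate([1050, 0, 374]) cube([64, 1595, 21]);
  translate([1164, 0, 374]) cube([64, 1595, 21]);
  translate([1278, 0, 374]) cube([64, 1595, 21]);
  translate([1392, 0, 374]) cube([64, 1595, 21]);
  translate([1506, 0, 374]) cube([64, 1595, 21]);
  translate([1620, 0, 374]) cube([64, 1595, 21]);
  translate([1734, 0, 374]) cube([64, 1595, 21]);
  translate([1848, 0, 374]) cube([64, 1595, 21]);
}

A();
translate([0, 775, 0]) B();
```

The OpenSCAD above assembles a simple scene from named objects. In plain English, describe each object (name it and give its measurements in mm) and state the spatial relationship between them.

A is an open storage box with external size 465×505×169 mm and wall thickness 19 mm (the base is also 19 mm thick). The base covers the whole footprint; the four walls stand on the base, with the y-facing walls full-width and the x-facing walls fitting between their inner faces.

B is a bed frame 2050 mm long (x) by 1595 mm wide (y). Four 88×88 mm corner posts, 484 mm tall, at the corners of the footprint. Four rails of 29 mm thickness and 172 mm height run between adjacent posts with their undersides at z = 202 mm, their outer faces flush with the outside of the frame (the two x-running rails run between the posts' inner faces; the two y-running rails run between the posts' inner faces). 16 slats, each 64 mm wide (x) and 21 mm thick, lie across the top of the two x-running rails, running the full 1595 mm width of the frame in y; the slats are evenly spaced along x between the inner faces of the end posts with equal gaps (rounded down to the nearest mm) at the −x end and between each pair — any rounding remainder accumulates at the +x end.

The bed frame is on the floor beside the open box on its +y side.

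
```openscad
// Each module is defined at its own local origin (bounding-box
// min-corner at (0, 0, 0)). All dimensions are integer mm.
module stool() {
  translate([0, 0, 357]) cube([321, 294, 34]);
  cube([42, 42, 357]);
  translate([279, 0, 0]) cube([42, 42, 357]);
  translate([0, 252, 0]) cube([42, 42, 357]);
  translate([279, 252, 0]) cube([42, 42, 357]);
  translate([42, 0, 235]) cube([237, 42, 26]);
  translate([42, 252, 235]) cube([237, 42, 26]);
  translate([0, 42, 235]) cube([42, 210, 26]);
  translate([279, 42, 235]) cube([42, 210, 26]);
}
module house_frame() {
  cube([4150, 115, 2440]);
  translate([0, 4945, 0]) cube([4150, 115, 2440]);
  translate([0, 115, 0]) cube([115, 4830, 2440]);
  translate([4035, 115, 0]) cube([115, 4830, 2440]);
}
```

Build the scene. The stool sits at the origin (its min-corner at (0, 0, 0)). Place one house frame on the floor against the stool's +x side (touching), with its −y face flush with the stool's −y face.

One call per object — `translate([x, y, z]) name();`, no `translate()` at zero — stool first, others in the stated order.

stool();
translate([321, 0, 0]) house_frame();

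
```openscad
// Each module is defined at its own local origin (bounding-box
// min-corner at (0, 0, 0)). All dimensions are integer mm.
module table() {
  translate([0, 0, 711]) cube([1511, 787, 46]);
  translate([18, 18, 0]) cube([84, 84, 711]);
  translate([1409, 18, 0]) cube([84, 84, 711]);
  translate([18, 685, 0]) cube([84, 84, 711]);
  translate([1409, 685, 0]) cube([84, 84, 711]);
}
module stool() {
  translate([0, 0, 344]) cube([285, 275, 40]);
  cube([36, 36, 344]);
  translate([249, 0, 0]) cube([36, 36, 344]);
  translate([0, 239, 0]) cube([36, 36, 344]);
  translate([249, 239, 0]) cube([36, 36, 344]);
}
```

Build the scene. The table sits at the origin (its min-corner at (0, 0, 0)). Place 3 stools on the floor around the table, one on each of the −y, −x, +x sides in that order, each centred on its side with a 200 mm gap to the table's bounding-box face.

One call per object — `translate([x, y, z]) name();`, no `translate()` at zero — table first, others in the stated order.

table();
translate([613, -475, 0]) stool();
translate([-485, 256, 0]) stool();
translate([1711, 256, 0]) stool();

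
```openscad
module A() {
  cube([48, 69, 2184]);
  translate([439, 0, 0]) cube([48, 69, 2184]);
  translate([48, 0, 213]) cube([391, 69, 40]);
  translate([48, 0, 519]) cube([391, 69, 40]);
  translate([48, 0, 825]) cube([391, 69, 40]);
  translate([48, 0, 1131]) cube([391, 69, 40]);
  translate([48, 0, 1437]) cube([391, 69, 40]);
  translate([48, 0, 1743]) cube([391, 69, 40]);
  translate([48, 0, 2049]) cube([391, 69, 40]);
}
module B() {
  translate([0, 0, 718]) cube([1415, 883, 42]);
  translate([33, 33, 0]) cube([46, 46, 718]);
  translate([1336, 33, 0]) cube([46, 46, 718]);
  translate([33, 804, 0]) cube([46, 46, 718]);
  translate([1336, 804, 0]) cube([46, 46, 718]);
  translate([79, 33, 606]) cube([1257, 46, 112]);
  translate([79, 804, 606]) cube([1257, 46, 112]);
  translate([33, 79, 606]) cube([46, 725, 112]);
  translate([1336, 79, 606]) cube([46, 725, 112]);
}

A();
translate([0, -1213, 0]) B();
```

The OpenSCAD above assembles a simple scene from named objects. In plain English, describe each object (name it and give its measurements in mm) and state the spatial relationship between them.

A is a straight ladder. Two 48×69 mm vertical rails, 2184 mm tall, stand 487 mm apart (outside-to-outside) with their front faces coplanar on the −y side. 7 rungs, each 69 mm deep and 40 mm tall, span between the inner faces of the rails, front faces flush with the rails. The lowest rung's underside is at z = 213 mm and rungs are spaced 306 mm apart (underside to underside).

B is a rectangular dining table. The top is 1415×883×42 mm with its upper surface at z = 760 mm. It stands on four 46×46 mm square legs, each inset 33 mm from the nearest pair of top edges, running from the floor to the underside of the top. Four apron rails, 46 mm thick and 112 mm tall, run between adjacent legs with their top edges flush with the underside of the top and their outer faces flush with the legs' outer faces.

The table is on the floor beside the ladder on its −y side.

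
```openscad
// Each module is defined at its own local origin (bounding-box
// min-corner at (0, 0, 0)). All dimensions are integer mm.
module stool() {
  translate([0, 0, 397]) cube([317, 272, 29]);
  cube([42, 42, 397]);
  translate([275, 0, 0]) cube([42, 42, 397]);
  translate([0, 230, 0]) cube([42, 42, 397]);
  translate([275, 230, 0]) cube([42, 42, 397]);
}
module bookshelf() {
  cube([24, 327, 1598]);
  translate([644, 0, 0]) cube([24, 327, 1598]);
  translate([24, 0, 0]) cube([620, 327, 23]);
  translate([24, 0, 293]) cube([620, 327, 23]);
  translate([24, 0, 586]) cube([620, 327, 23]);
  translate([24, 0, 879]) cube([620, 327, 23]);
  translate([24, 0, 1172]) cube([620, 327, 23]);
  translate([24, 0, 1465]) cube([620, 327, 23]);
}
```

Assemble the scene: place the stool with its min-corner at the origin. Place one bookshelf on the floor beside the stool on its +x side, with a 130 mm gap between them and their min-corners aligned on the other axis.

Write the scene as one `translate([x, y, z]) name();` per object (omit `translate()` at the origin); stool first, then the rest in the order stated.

stool();
translate([447, 0, 0]) bookshelf();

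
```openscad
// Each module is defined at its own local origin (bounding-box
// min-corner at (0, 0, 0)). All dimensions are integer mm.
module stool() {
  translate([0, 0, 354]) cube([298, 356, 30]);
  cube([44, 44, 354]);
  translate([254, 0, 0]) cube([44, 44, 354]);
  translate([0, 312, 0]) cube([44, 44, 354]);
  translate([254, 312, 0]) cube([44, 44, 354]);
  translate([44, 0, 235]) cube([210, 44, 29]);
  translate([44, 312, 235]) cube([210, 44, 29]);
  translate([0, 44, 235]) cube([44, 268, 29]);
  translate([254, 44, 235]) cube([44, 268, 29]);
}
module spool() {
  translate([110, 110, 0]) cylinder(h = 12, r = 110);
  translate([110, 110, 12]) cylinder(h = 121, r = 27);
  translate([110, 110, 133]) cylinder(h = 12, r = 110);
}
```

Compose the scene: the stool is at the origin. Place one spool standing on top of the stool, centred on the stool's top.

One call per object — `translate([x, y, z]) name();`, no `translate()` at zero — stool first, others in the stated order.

stool();
translate([39, 68, 384]) spool();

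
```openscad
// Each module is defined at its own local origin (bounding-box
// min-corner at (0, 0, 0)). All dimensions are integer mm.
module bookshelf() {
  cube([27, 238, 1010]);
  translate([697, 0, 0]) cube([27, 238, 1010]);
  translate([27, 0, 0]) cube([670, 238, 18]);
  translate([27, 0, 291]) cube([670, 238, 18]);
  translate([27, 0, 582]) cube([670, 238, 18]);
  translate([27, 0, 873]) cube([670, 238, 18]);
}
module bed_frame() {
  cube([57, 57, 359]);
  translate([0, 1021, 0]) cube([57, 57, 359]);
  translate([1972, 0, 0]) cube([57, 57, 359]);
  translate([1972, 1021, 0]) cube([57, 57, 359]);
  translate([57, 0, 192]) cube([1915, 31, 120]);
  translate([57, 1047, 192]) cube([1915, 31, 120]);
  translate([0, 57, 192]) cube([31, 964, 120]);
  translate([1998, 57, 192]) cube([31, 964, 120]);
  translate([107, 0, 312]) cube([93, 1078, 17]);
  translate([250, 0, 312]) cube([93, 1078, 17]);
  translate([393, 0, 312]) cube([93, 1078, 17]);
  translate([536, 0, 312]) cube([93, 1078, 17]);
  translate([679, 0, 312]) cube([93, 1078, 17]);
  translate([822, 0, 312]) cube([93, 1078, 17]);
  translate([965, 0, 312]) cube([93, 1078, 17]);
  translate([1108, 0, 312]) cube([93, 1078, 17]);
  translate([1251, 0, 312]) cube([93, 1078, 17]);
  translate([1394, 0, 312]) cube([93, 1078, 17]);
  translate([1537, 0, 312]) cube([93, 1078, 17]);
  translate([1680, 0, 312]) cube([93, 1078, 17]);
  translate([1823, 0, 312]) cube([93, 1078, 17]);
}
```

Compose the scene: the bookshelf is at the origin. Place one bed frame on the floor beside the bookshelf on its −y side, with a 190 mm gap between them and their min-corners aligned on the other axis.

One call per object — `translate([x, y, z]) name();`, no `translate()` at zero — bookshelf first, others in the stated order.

bookshelf();
translate([0, -1268, 0]) bed_frame();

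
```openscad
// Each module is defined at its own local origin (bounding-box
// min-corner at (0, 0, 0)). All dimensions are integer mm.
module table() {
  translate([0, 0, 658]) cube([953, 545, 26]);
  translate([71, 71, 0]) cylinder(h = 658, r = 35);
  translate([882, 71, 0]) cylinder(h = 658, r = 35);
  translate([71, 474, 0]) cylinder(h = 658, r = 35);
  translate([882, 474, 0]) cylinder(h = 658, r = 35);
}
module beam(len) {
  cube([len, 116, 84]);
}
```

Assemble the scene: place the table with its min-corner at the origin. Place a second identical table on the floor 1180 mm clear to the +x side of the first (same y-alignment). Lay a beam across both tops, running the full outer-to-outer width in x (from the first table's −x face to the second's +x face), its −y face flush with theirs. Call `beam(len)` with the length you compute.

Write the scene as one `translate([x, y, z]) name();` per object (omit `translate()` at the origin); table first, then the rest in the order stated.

table();
translate([2133, 0, 0]) table();
translate([0, 0, 684]) beam(3086);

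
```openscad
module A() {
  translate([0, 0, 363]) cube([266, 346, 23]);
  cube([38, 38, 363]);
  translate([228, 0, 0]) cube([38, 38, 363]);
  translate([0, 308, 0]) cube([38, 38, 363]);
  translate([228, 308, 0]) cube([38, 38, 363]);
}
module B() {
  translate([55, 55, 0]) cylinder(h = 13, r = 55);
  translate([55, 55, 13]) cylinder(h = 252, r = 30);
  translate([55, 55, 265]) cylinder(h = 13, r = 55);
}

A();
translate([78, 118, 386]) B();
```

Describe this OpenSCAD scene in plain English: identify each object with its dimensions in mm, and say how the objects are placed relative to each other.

A is a simple wooden stool: a rectangular seat 266 mm (x) by 346 mm (y), 23 mm thick, top face at z = 386 mm, on four square legs, each 38×38 mm in cross-section. The legs rest on z = 0, each flush with a corner of the seat.

B is a spool: two coaxial disc flanges of radius 55 mm and thickness 13 mm, joined by a core cylinder of radius 30 mm and height 252 mm. The lower flange rests on z = 0 and the three cylinders share a vertical axis.

The spool is on top of the stool, centred.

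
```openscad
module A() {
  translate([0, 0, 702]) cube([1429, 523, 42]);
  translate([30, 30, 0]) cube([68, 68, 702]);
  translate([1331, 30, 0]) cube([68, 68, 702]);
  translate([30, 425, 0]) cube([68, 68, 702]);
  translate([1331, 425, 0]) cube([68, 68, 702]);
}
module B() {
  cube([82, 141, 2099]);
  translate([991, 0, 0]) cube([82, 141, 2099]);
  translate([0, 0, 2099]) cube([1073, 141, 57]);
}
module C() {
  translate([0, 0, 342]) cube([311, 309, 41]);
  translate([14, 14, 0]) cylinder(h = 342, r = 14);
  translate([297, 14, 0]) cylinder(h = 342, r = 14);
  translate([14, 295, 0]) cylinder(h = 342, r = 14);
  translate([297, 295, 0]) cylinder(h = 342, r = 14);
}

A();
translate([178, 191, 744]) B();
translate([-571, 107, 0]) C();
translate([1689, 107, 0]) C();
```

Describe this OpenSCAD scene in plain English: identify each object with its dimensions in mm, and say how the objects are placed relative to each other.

A is a table: top 1429 mm (x) × 523 mm (y), 42 mm thick, upper face at z = 744 mm, on four 68×68 mm square legs, each inset 30 mm from the nearest pair of top edges, running from z = 0 to the bottom of the top.

B is a rectangular door frame: two vertical jambs of 82×141 mm section, 2099 mm tall, with a clear opening 909 mm wide between their inner faces. A header 57 mm tall and 141 mm deep lies on top of the jambs and spans the full outside width.

C is a simple wooden stool: a rectangular seat 311 mm (x) by 309 mm (y), 41 mm thick, top face at z = 383 mm, on four round legs, each 28 mm in diameter. The legs rest on z = 0, each leg's axis is inset half a diameter from the nearest pair of seat edges (so the leg's bounding box is flush with the corner).

The door frame is on top of the table, centred. Two stools sit around the table at the −x, +x sides.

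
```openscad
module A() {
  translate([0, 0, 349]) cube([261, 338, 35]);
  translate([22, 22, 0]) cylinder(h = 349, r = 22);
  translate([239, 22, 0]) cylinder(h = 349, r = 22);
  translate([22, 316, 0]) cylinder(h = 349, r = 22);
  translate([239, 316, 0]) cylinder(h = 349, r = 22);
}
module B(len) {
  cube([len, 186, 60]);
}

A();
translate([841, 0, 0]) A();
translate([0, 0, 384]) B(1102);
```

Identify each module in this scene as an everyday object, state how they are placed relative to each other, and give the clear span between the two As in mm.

A is a stool. B is a beam. A beam spans the tops of two stools. The clear span between the two stools is 580 mm.

Second stool starts at x = 841; first ends at x = 261; clear span = 841 − 261 = 580 mm.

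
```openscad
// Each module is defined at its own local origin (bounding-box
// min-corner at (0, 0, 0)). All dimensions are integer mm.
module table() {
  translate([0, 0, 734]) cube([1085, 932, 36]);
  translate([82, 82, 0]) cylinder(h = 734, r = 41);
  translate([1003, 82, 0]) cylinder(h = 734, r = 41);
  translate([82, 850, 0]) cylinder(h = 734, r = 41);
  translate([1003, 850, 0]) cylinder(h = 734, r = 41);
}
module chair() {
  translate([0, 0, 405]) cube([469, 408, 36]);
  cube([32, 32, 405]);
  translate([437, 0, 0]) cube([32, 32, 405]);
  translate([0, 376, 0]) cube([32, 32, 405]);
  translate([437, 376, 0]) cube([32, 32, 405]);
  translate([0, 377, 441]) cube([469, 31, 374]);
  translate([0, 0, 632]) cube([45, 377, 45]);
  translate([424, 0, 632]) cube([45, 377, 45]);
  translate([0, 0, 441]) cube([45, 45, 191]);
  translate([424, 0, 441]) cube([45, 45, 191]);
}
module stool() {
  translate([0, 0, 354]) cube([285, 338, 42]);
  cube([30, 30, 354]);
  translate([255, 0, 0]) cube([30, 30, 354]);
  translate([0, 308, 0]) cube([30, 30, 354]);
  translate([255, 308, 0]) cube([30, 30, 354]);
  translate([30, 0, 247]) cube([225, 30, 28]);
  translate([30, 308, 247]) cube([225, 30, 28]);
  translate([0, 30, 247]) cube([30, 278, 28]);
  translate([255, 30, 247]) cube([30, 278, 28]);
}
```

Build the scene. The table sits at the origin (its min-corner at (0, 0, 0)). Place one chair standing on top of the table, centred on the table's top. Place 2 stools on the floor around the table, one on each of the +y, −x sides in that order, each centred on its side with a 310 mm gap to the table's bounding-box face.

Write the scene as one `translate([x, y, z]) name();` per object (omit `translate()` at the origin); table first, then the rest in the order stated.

table();
translate([308, 262, 770]) chair();
translate([400, 1242, 0]) stool();
translate([-595, 297, 0]) stool();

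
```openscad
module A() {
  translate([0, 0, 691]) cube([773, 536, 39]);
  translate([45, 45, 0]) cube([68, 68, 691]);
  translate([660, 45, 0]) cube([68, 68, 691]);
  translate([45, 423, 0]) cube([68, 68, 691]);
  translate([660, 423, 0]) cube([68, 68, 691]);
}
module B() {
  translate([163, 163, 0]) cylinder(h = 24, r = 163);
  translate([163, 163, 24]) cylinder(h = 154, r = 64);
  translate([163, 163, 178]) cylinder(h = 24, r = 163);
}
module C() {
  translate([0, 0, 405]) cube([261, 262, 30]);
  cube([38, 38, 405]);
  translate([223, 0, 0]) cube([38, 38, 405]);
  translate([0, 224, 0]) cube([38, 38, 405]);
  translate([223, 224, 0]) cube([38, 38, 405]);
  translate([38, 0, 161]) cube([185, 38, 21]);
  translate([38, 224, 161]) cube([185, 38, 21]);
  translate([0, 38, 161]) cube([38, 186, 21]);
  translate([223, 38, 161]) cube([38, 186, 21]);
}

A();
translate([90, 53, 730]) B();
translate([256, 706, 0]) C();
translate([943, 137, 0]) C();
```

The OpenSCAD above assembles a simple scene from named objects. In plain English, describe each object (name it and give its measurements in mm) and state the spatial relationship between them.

A is a table with a 773×536 mm rectangular top, 39 mm thick, top surface at z = 730 mm, supported by four 68×68 mm square legs, each inset 45 mm from the nearest pair of top edges, running from the floor.

B is a spool: two coaxial disc flanges of radius 163 mm and thickness 24 mm, joined by a core cylinder of radius 64 mm and height 154 mm. The lower flange rests on z = 0 and the three cylinders share a vertical axis.

C is a simple wooden stool: a rectangular seat 261 mm (x) by 262 mm (y), 30 mm thick, top face at z = 435 mm, on four square legs, each 38×38 mm in cross-section. The legs rest on z = 0, each flush with a corner of the seat. Four stretchers, 38 mm wide and 21 mm tall, connect adjacent legs with their undersides at z = 161 mm, each running between the inner faces of the legs it joins and aligned with the legs' outer faces on the other axis.

The spool is on top of the table. Two stools sit around the table at the +y, +x sides.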